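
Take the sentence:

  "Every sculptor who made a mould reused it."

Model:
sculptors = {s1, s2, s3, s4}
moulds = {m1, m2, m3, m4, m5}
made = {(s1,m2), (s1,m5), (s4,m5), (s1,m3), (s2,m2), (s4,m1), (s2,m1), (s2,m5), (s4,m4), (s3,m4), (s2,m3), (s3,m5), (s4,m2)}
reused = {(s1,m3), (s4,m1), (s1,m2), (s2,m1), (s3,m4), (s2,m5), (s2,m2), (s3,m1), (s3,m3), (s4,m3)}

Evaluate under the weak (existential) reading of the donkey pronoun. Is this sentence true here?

"it" takes "a mould" as antecedent — a donkey pronoun bound across the clause boundary.
Weak reading: every sculptor s with some made-mould has at least one made-mould m such that reused(s,m).
Per sculptor: s1:✓  s2:✓  s3:✓  s4:✓
Every sculptor in the restrictor has a witness.

True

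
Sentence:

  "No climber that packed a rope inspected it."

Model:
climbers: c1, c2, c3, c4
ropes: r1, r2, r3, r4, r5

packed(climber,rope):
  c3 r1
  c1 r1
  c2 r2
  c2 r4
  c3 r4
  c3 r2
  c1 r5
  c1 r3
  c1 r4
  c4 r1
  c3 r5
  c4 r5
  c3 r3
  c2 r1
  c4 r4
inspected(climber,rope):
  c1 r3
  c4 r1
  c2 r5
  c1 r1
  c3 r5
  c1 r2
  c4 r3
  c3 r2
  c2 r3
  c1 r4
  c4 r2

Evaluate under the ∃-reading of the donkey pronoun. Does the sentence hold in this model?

False

"it" takes "a rope" as antecedent — a donkey pronoun bound across the clause boundary.
Truth condition: for no (c,r) with packed(c,r) does inspected(c,r) hold.
Restrictor pairs — does the scope hold? (c1,r1):holds  (c1,r3):holds  (c1,r4):holds  (c1,r5):fails  (c2,r1):fails  (c2,r2):fails  (c2,r4):fails  (c3,r1):fails  (c3,r2):holds  (c3,r3):fails  (c3,r4):fails  (c3,r5):holds  (c4,r1):holds  (c4,r4):fails  (c4,r5):fails
Scope holds for 6 pair(s), so the sentence is false.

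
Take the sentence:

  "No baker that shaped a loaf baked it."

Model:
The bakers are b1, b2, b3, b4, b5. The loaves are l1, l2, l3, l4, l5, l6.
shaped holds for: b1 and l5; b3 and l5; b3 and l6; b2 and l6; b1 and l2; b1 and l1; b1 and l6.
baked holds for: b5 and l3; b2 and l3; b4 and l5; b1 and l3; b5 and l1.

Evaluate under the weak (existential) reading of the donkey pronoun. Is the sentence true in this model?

True

"it" takes "a loaf" as antecedent — a donkey pronoun bound across the clause boundary.
Truth condition: for no (b,l) with shaped(b,l) does baked(b,l) hold.
Restrictor pairs — does the scope hold? (b1,l1):fails  (b1,l2):fails  (b1,l5):fails  (b1,l6):fails  (b2,l6):fails  (b3,l5):fails  (b3,l6):fails
Scope holds for no restrictor pair, so the sentence is true.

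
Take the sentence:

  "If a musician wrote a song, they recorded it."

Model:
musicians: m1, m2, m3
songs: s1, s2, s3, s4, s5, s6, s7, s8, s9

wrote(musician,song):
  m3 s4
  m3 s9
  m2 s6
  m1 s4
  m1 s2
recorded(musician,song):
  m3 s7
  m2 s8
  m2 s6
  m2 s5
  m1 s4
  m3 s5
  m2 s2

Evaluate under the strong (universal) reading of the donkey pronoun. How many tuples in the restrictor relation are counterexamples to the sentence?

"it" takes "a song" as antecedent — a donkey pronoun bound across the clause boundary.
Strong reading: for every (m,s) with wrote(m,s), recorded(m,s).
Restrictor pairs: (m1,s2) ✗  (m1,s4) ✓  (m2,s6) ✓  (m3,s4) ✗  (m3,s9) ✗
Counterexamples (restrictor pairs failing the scope): 3.

3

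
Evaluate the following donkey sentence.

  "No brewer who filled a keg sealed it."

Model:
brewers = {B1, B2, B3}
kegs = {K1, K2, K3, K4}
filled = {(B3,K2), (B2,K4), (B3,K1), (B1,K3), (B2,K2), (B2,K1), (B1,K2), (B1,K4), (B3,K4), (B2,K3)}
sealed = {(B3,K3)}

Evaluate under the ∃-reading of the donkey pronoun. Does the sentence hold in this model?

"it" takes "a keg" as antecedent — a donkey pronoun bound across the clause boundary.
Truth condition: for no (b,k) with filled(b,k) does sealed(b,k) hold.
Restrictor pairs — does the scope hold? (B1,K2):fails  (B1,K3):fails  (B1,K4):fails  (B2,K1):fails  (B2,K2):fails  (B2,K3):fails  (B2,K4):fails  (B3,K1):fails  (B3,K2):fails  (B3,K4):fails
Scope holds for no restrictor pair, so the sentence is true.

True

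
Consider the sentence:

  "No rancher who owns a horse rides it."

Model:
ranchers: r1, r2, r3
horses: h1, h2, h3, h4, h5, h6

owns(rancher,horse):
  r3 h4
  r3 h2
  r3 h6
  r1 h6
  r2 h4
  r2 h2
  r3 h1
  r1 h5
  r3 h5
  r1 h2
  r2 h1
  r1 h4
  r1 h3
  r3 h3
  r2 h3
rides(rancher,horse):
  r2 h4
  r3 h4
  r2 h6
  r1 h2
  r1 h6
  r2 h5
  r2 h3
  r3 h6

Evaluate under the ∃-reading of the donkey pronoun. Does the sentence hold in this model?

False

"it" takes "a horse" as antecedent — a donkey pronoun bound across the clause boundary.
Truth condition: for no (r,h) with owns(r,h) does rides(r,h) hold.
Restrictor pairs — does the scope hold? (r1,h2):holds  (r1,h3):fails  (r1,h4):fails  (r1,h5):fails  (r1,h6):holds  (r2,h1):fails  (r2,h2):fails  (r2,h3):holds  (r2,h4):holds  (r3,h1):fails  (r3,h2):fails  (r3,h3):fails  (r3,h4):holds  (r3,h5):fails  (r3,h6):holds
Scope holds for 6 pair(s), so the sentence is false.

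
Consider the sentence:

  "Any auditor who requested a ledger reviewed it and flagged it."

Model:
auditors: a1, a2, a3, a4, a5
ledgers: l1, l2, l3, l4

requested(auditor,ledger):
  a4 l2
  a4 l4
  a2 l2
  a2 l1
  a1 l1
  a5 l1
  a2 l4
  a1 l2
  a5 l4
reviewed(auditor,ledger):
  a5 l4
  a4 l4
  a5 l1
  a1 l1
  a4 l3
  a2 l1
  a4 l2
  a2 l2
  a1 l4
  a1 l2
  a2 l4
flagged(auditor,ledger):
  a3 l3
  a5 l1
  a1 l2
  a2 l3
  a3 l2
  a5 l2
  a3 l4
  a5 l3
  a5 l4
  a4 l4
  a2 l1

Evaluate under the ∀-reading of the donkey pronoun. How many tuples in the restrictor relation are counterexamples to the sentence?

"it" takes "a ledger" as antecedent — a donkey pronoun bound across the clause boundary.
Strong reading: for every (a,l) with requested(a,l), reviewed(a,l) ∧ flagged(a,l).
Restrictor pairs: (a1,l1) ✗  (a1,l2) ✓  (a2,l1) ✓  (a2,l2) ✗  (a2,l4) ✗  (a4,l2) ✗  (a4,l4) ✓  (a5,l1) ✓  (a5,l4) ✓
Counterexamples (restrictor pairs failing the scope): 4.

4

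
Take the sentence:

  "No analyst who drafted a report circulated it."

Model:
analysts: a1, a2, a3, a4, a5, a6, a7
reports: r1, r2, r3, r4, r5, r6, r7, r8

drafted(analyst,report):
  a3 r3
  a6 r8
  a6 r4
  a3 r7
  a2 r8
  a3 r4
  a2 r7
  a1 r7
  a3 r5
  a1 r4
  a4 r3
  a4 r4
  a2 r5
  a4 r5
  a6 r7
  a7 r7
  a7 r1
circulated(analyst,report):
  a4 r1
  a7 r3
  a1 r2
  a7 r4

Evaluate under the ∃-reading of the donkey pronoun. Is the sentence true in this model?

"it" takes "a report" as antecedent — a donkey pronoun bound across the clause boundary.
Truth condition: for no (a,r) with drafted(a,r) does circulated(a,r) hold.
Restrictor pairs — does the scope hold? (a1,r4):fails  (a1,r7):fails  (a2,r5):fails  (a2,r7):fails  (a2,r8):fails  (a3,r3):fails  (a3,r4):fails  (a3,r5):fails  (a3,r7):fails  (a4,r3):fails  (a4,r4):fails  (a4,r5):fails  (a6,r4):fails  (a6,r7):fails  (a6,r8):fails  (a7,r1):fails  (a7,r7):fails
Scope holds for no restrictor pair, so the sentence is true.

True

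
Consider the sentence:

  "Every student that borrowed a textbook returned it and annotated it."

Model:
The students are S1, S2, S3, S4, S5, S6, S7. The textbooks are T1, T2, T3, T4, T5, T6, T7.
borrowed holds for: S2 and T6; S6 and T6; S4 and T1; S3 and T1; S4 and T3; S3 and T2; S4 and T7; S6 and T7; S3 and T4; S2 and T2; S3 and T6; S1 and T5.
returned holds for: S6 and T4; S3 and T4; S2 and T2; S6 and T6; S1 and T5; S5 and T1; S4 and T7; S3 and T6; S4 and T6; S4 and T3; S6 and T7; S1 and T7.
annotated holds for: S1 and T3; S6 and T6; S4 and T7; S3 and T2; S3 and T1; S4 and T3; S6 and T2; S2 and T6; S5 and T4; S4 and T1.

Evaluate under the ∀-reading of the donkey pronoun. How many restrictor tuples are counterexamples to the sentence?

"it" takes "a textbook" as antecedent — a donkey pronoun bound across the clause boundary.
Strong reading: for every (s,t) with borrowed(s,t), returned(s,t) ∧ annotated(s,t).
Restrictor pairs: (S1,T5) ✗  (S2,T2) ✗  (S2,T6) ✗  (S3,T1) ✗  (S3,T2) ✗  (S3,T4) ✗  (S3,T6) ✗  (S4,T1) ✗  (S4,T3) ✓  (S4,T7) ✓  (S6,T6) ✓  (S6,T7) ✗
Counterexamples (restrictor pairs failing the scope): 9.

9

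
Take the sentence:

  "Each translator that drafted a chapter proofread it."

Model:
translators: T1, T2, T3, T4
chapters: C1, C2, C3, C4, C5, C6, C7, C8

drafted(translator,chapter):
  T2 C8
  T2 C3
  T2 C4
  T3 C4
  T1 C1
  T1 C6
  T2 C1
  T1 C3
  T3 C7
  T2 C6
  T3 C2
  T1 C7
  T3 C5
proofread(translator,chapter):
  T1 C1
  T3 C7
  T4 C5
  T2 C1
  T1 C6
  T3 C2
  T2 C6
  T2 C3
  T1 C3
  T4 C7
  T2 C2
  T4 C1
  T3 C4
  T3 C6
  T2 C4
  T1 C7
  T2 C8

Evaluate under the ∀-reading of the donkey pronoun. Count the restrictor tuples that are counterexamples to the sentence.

1

"it" takes "a chapter" as antecedent — a donkey pronoun bound across the clause boundary.
Strong reading: for every (t,c) with drafted(t,c), proofread(t,c).
Restrictor pairs: (T1,C1) ✓  (T1,C3) ✓  (T1,C6) ✓  (T1,C7) ✓  (T2,C1) ✓  (T2,C3) ✓  (T2,C4) ✓  (T2,C6) ✓  (T2,C8) ✓  (T3,C2) ✓  (T3,C4) ✓  (T3,C5) ✗  (T3,C7) ✓
Counterexamples (restrictor pairs failing the scope): 1.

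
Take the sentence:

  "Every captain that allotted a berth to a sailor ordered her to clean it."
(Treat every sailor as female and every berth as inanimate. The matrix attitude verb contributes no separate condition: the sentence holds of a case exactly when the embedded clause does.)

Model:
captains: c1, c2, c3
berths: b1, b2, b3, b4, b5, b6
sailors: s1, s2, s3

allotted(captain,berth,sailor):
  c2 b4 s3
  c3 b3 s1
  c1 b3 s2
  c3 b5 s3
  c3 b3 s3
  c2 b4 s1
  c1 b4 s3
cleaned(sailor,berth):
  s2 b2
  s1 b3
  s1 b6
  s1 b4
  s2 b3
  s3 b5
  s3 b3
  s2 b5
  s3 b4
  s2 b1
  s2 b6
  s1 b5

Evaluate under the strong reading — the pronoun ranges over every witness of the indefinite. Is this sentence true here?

"her" takes "a sailor" as antecedent and "it" takes "a berth"; both are donkey pronouns co-varying with the restrictor.
Strong reading: for every (c,b,s) with allotted(c,b,s), cleaned(s,b).
Restrictor triples: (c1,b3,s2)→cleaned(s2,b3) ✓  (c1,b4,s3)→cleaned(s3,b4) ✓  (c2,b4,s1)→cleaned(s1,b4) ✓  (c2,b4,s3)→cleaned(s3,b4) ✓  (c3,b3,s1)→cleaned(s1,b3) ✓  (c3,b3,s3)→cleaned(s3,b3) ✓  (c3,b5,s3)→cleaned(s3,b5) ✓
Every restrictor triple satisfies the scope.

True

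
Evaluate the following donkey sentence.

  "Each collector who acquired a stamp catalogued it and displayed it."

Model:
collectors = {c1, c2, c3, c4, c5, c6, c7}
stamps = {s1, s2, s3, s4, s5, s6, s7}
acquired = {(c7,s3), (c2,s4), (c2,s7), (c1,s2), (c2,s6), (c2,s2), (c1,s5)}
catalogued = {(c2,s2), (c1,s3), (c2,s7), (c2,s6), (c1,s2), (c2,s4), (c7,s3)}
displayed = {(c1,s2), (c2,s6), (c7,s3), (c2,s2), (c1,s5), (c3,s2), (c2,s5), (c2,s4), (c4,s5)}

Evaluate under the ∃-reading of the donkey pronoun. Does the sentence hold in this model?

"it" takes "a stamp" as antecedent — a donkey pronoun bound across the clause boundary.
Weak reading: every collector c with some acquired-stamp has at least one acquired-stamp s such that catalogued(c,s) ∧ displayed(c,s).
Per collector: c1:✓  c2:✓  c7:✓
Every collector in the restrictor has a witness.

True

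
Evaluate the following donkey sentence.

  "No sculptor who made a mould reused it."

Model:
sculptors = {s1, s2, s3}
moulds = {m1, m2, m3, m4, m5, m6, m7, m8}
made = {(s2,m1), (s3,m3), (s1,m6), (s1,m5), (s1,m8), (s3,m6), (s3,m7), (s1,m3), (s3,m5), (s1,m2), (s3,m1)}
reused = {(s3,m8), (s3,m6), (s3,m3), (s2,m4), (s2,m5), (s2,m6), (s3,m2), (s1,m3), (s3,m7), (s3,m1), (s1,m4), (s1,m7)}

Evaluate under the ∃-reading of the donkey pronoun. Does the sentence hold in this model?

"it" takes "a mould" as antecedent — a donkey pronoun bound across the clause boundary.
Truth condition: for no (s,m) with made(s,m) does reused(s,m) hold.
Restrictor pairs — does the scope hold? (s1,m2):fails  (s1,m3):holds  (s1,m5):fails  (s1,m6):fails  (s1,m8):fails  (s2,m1):fails  (s3,m1):holds  (s3,m3):holds  (s3,m5):fails  (s3,m6):holds  (s3,m7):holds
Scope holds for 5 pair(s), so the sentence is false.

False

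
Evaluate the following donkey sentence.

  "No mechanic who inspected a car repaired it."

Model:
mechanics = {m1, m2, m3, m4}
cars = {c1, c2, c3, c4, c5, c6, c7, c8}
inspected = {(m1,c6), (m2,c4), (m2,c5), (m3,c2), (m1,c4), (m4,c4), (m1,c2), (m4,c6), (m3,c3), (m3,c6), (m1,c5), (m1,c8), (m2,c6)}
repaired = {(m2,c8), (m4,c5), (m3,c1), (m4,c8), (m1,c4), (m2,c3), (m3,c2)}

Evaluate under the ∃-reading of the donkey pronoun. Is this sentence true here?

"it" takes "a car" as antecedent — a donkey pronoun bound across the clause boundary.
Truth condition: for no (m,c) with inspected(m,c) does repaired(m,c) hold.
Restrictor pairs — does the scope hold? (m1,c2):fails  (m1,c4):holds  (m1,c5):fails  (m1,c6):fails  (m1,c8):fails  (m2,c4):fails  (m2,c5):fails  (m2,c6):fails  (m3,c2):holds  (m3,c3):fails  (m3,c6):fails  (m4,c4):fails  (m4,c6):fails
Scope holds for 2 pair(s), so the sentence is false.

False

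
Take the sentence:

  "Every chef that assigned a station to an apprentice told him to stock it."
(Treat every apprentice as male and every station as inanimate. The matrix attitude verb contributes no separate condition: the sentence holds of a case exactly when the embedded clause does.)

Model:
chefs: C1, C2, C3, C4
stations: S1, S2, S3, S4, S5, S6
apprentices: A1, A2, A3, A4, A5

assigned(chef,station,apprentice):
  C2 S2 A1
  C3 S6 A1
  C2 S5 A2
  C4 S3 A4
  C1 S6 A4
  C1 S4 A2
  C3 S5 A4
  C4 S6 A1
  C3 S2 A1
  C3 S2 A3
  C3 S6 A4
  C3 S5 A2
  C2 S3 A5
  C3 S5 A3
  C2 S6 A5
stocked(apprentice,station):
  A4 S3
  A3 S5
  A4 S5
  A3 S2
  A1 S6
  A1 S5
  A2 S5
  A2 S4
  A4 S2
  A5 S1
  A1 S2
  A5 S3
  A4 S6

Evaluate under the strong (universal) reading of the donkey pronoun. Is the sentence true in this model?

"him" takes "an apprentice" as antecedent and "it" takes "a station"; both are donkey pronouns co-varying with the restrictor.
Strong reading: for every (c,s,a) with assigned(c,s,a), stocked(a,s).
Restrictor triples: (C1,S4,A2)→stocked(A2,S4) ✓  (C1,S6,A4)→stocked(A4,S6) ✓  (C2,S2,A1)→stocked(A1,S2) ✓  (C2,S3,A5)→stocked(A5,S3) ✓  (C2,S5,A2)→stocked(A2,S5) ✓  (C2,S6,A5)→stocked(A5,S6) ✗  (C3,S2,A1)→stocked(A1,S2) ✓  (C3,S2,A3)→stocked(A3,S2) ✓  (C3,S5,A2)→stocked(A2,S5) ✓  (C3,S5,A3)→stocked(A3,S5) ✓  (C3,S5,A4)→stocked(A4,S5) ✓  (C3,S6,A1)→stocked(A1,S6) ✓  (C3,S6,A4)→stocked(A4,S6) ✓  (C4,S3,A4)→stocked(A4,S3) ✓  (C4,S6,A1)→stocked(A1,S6) ✓
Counterexample: (C2,S6,A5) — stocked(A5,S6) does not hold.

False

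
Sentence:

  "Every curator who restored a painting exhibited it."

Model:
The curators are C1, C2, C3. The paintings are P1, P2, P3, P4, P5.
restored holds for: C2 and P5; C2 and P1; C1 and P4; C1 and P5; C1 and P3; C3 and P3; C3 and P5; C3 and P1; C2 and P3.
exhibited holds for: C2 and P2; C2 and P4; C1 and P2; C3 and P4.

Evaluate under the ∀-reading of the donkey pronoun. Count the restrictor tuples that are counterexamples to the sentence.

"it" takes "a painting" as antecedent — a donkey pronoun bound across the clause boundary.
Strong reading: for every (c,p) with restored(c,p), exhibited(c,p).
Restrictor pairs: (C1,P3) ✗  (C1,P4) ✗  (C1,P5) ✗  (C2,P1) ✗  (C2,P3) ✗  (C2,P5) ✗  (C3,P1) ✗  (C3,P3) ✗  (C3,P5) ✗
Counterexamples (restrictor pairs failing the scope): 9.

9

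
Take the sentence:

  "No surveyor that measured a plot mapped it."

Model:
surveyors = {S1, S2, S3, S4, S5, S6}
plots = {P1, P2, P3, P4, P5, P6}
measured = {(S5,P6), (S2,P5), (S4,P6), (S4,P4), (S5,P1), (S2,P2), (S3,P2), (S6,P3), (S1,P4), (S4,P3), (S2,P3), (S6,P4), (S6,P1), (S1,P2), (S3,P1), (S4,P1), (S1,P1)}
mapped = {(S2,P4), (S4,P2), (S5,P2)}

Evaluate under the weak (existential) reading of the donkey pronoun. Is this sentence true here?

"it" takes "a plot" as antecedent — a donkey pronoun bound across the clause boundary.
Truth condition: for no (s,p) with measured(s,p) does mapped(s,p) hold.
Restrictor pairs — does the scope hold? (S1,P1):fails  (S1,P2):fails  (S1,P4):fails  (S2,P2):fails  (S2,P3):fails  (S2,P5):fails  (S3,P1):fails  (S3,P2):fails  (S4,P1):fails  (S4,P3):fails  (S4,P4):fails  (S4,P6):fails  (S5,P1):fails  (S5,P6):fails  (S6,P1):fails  (S6,P3):fails  (S6,P4):fails
Scope holds for no restrictor pair, so the sentence is true.

True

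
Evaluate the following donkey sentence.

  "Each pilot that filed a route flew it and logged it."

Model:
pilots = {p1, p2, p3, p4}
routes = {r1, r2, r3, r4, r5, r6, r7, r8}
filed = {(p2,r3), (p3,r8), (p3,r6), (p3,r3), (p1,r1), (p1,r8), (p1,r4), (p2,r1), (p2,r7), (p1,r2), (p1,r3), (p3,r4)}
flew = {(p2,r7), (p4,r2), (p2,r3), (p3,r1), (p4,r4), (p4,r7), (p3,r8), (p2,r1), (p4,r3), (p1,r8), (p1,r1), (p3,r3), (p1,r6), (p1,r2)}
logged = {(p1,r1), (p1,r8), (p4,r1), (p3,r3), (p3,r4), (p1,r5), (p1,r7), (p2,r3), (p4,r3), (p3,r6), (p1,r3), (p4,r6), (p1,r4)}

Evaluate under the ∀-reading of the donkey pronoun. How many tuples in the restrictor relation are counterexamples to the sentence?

"it" takes "a route" as antecedent — a donkey pronoun bound across the clause boundary.
Strong reading: for every (p,r) with filed(p,r), flew(p,r) ∧ logged(p,r).
Restrictor pairs: (p1,r1) ✓  (p1,r2) ✗  (p1,r3) ✗  (p1,r4) ✗  (p1,r8) ✓  (p2,r1) ✗  (p2,r3) ✓  (p2,r7) ✗  (p3,r3) ✓  (p3,r4) ✗  (p3,r6) ✗  (p3,r8) ✗
Counterexamples (restrictor pairs failing the scope): 8.

8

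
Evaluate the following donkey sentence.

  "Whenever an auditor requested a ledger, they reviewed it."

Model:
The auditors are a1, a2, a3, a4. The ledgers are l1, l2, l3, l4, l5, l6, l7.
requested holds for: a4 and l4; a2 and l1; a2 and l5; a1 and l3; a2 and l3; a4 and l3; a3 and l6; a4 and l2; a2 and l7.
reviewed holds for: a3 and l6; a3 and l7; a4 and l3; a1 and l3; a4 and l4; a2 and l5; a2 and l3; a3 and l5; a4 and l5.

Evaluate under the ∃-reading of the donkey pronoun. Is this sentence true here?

"it" takes "a ledger" as antecedent — a donkey pronoun bound across the clause boundary.
Weak reading: every auditor a with some requested-ledger has at least one requested-ledger l such that reviewed(a,l).
Per auditor: a1:✓  a2:✓  a3:✓  a4:✓
Every auditor in the restrictor has a witness.

True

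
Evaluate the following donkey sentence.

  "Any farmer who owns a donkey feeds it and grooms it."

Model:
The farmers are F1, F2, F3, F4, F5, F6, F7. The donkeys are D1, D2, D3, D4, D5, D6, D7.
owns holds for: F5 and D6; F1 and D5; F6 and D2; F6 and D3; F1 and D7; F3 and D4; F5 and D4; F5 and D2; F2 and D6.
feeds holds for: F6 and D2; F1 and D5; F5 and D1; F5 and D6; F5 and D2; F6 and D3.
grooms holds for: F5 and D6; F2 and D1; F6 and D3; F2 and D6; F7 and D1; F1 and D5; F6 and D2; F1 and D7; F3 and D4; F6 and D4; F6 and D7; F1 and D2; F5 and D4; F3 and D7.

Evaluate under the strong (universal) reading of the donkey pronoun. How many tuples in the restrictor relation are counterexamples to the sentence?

5

"it" takes "a donkey" as antecedent — a donkey pronoun bound across the clause boundary.
Strong reading: for every (f,d) with owns(f,d), feeds(f,d) ∧ grooms(f,d).
Restrictor pairs: (F1,D5) ✓  (F1,D7) ✗  (F2,D6) ✗  (F3,D4) ✗  (F5,D2) ✗  (F5,D4) ✗  (F5,D6) ✓  (F6,D2) ✓  (F6,D3) ✓
Counterexamples (restrictor pairs failing the scope): 5.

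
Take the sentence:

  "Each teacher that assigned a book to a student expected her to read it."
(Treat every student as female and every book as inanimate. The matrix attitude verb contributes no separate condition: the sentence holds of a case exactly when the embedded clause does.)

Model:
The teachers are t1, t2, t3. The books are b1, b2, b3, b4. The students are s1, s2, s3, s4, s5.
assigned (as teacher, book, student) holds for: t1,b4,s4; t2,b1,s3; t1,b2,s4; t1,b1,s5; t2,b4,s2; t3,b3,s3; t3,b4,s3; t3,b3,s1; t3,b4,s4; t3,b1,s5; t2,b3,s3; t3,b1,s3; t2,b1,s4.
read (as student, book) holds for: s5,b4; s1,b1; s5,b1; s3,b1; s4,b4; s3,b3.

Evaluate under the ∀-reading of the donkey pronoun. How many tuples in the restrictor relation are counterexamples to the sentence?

"her" takes "a student" as antecedent and "it" takes "a book"; both are donkey pronouns co-varying with the restrictor.
Strong reading: for every (t,b,s) with assigned(t,b,s), read(s,b).
Restrictor triples: (t1,b1,s5)→read(s5,b1) ✓  (t1,b2,s4)→read(s4,b2) ✗  (t1,b4,s4)→read(s4,b4) ✓  (t2,b1,s3)→read(s3,b1) ✓  (t2,b1,s4)→read(s4,b1) ✗  (t2,b3,s3)→read(s3,b3) ✓  (t2,b4,s2)→read(s2,b4) ✗  (t3,b1,s3)→read(s3,b1) ✓  (t3,b1,s5)→read(s5,b1) ✓  (t3,b3,s1)→read(s1,b3) ✗  (t3,b3,s3)→read(s3,b3) ✓  (t3,b4,s3)→read(s3,b4) ✗  (t3,b4,s4)→read(s4,b4) ✓
Counterexamples (restrictor triples failing the scope): 5.

5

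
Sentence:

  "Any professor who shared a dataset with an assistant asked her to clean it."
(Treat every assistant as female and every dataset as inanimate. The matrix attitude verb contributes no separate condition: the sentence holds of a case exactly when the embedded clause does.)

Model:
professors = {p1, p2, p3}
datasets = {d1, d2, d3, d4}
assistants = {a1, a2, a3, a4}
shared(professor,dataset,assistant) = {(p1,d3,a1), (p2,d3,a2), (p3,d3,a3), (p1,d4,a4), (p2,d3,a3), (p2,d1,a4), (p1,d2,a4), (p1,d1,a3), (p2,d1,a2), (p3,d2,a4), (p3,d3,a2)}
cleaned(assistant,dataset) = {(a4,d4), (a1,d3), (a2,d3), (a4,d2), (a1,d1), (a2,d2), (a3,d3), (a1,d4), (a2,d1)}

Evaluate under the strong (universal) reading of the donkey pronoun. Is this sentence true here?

"her" takes "an assistant" as antecedent and "it" takes "a dataset"; both are donkey pronouns co-varying with the restrictor.
Strong reading: for every (p,d,a) with shared(p,d,a), cleaned(a,d).
Restrictor triples: (p1,d1,a3)→cleaned(a3,d1) ✗  (p1,d2,a4)→cleaned(a4,d2) ✓  (p1,d3,a1)→cleaned(a1,d3) ✓  (p1,d4,a4)→cleaned(a4,d4) ✓  (p2,d1,a2)→cleaned(a2,d1) ✓  (p2,d1,a4)→cleaned(a4,d1) ✗  (p2,d3,a2)→cleaned(a2,d3) ✓  (p2,d3,a3)→cleaned(a3,d3) ✓  (p3,d2,a4)→cleaned(a4,d2) ✓  (p3,d3,a2)→cleaned(a2,d3) ✓  (p3,d3,a3)→cleaned(a3,d3) ✓
Counterexample: (p1,d1,a3) — cleaned(a3,d1) does not hold.

False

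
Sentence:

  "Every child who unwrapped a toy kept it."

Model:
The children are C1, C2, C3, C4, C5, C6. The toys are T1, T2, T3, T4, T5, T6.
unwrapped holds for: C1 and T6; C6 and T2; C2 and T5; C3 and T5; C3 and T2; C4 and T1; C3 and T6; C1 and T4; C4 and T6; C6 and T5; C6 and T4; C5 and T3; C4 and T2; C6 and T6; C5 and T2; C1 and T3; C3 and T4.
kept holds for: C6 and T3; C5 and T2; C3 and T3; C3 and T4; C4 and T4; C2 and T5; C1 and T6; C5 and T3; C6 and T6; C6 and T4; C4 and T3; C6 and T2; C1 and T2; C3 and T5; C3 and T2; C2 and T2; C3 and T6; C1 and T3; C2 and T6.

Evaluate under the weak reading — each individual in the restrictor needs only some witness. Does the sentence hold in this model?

"it" takes "a toy" as antecedent — a donkey pronoun bound across the clause boundary.
Weak reading: every child c with some unwrapped-toy has at least one unwrapped-toy t such that kept(c,t).
Per child: C1:✓  C2:✓  C3:✓  C4:✗  C5:✓  C6:✓
C4 has no witness among its unwrapped-toys.

False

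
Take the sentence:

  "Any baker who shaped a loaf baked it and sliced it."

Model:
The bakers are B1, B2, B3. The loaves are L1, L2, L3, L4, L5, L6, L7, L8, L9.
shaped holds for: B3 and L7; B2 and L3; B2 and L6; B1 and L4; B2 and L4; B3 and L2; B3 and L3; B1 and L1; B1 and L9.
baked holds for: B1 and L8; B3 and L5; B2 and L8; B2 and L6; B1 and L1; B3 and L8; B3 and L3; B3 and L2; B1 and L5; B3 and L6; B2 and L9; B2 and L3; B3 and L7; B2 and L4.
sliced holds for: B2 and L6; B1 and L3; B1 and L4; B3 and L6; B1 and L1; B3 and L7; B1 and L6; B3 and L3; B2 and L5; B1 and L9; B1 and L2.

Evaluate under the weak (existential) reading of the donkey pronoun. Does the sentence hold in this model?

"it" takes "a loaf" as antecedent — a donkey pronoun bound across the clause boundary.
Weak reading: every baker b with some shaped-loaf has at least one shaped-loaf l such that baked(b,l) ∧ sliced(b,l).
Per baker: B1:✓  B2:✓  B3:✓
Every baker in the restrictor has a witness.

True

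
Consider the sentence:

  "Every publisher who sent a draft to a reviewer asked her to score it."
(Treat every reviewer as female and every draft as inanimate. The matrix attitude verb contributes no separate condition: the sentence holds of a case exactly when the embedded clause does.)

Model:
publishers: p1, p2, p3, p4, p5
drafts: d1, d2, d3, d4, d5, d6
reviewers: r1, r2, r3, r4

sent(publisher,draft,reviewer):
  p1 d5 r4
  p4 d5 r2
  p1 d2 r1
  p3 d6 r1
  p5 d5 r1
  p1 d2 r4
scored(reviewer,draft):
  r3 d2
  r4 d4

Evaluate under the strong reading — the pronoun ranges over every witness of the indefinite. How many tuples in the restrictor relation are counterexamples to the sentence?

6

"her" takes "a reviewer" as antecedent and "it" takes "a draft"; both are donkey pronouns co-varying with the restrictor.
Strong reading: for every (p,d,r) with sent(p,d,r), scored(r,d).
Restrictor triples: (p1,d2,r1)→scored(r1,d2) ✗  (p1,d2,r4)→scored(r4,d2) ✗  (p1,d5,r4)→scored(r4,d5) ✗  (p3,d6,r1)→scored(r1,d6) ✗  (p4,d5,r2)→scored(r2,d5) ✗  (p5,d5,r1)→scored(r1,d5) ✗
Counterexamples (restrictor triples failing the scope): 6.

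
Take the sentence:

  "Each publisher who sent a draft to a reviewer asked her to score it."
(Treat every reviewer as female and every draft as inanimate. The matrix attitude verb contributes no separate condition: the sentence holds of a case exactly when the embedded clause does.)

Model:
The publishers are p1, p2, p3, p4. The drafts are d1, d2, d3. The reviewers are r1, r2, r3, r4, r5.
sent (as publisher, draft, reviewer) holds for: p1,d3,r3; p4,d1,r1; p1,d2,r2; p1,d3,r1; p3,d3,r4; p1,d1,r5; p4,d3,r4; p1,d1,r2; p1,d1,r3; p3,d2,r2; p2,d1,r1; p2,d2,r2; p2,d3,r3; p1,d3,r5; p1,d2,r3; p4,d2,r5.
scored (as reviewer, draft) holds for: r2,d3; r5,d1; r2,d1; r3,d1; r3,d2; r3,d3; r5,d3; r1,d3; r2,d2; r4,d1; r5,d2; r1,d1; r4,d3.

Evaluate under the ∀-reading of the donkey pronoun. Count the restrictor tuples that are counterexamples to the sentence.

"her" takes "a reviewer" as antecedent and "it" takes "a draft"; both are donkey pronouns co-varying with the restrictor.
Strong reading: for every (p,d,r) with sent(p,d,r), scored(r,d).
Restrictor triples: (p1,d1,r2)→scored(r2,d1) ✓  (p1,d1,r3)→scored(r3,d1) ✓  (p1,d1,r5)→scored(r5,d1) ✓  (p1,d2,r2)→scored(r2,d2) ✓  (p1,d2,r3)→scored(r3,d2) ✓  (p1,d3,r1)→scored(r1,d3) ✓  (p1,d3,r3)→scored(r3,d3) ✓  (p1,d3,r5)→scored(r5,d3) ✓  (p2,d1,r1)→scored(r1,d1) ✓  (p2,d2,r2)→scored(r2,d2) ✓  (p2,d3,r3)→scored(r3,d3) ✓  (p3,d2,r2)→scored(r2,d2) ✓  (p3,d3,r4)→scored(r4,d3) ✓  (p4,d1,r1)→scored(r1,d1) ✓  (p4,d2,r5)→scored(r5,d2) ✓  (p4,d3,r4)→scored(r4,d3) ✓
Counterexamples (restrictor triples failing the scope): 0.

0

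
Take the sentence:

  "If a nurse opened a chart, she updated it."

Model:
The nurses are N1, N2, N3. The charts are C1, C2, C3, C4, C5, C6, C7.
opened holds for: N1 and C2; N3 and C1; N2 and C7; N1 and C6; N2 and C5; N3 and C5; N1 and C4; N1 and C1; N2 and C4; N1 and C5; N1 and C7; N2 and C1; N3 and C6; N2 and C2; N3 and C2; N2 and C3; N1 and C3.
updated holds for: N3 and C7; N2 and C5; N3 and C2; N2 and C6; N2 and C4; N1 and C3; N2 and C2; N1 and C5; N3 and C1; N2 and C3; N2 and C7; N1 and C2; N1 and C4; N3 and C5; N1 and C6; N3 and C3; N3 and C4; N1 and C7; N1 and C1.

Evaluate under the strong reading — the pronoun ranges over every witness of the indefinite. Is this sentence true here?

False

"it" takes "a chart" as antecedent — a donkey pronoun bound across the clause boundary.
Strong reading: for every (n,c) with opened(n,c), updated(n,c).
Restrictor pairs: (N1,C1) ✓  (N1,C2) ✓  (N1,C3) ✓  (N1,C4) ✓  (N1,C5) ✓  (N1,C6) ✓  (N1,C7) ✓  (N2,C1) ✗  (N2,C2) ✓  (N2,C3) ✓  (N2,C4) ✓  (N2,C5) ✓  (N2,C7) ✓  (N3,C1) ✓  (N3,C2) ✓  (N3,C5) ✓  (N3,C6) ✗
Counterexample: (N2,C1) is in opened but fails the scope.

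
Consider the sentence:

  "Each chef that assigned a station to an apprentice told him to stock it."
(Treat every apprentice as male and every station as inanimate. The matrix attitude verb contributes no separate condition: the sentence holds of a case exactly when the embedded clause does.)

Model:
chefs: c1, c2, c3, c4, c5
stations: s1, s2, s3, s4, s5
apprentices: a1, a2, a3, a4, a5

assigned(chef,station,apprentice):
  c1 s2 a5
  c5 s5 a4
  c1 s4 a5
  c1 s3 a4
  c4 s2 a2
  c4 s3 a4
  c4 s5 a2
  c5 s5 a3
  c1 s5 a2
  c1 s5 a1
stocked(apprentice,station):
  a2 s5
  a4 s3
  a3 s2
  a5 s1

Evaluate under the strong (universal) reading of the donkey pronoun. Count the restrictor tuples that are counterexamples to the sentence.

"him" takes "an apprentice" as antecedent and "it" takes "a station"; both are donkey pronouns co-varying with the restrictor.
Strong reading: for every (c,s,a) with assigned(c,s,a), stocked(a,s).
Restrictor triples: (c1,s2,a5)→stocked(a5,s2) ✗  (c1,s3,a4)→stocked(a4,s3) ✓  (c1,s4,a5)→stocked(a5,s4) ✗  (c1,s5,a1)→stocked(a1,s5) ✗  (c1,s5,a2)→stocked(a2,s5) ✓  (c4,s2,a2)→stocked(a2,s2) ✗  (c4,s3,a4)→stocked(a4,s3) ✓  (c4,s5,a2)→stocked(a2,s5) ✓  (c5,s5,a3)→stocked(a3,s5) ✗  (c5,s5,a4)→stocked(a4,s5) ✗
Counterexamples (restrictor triples failing the scope): 6.

6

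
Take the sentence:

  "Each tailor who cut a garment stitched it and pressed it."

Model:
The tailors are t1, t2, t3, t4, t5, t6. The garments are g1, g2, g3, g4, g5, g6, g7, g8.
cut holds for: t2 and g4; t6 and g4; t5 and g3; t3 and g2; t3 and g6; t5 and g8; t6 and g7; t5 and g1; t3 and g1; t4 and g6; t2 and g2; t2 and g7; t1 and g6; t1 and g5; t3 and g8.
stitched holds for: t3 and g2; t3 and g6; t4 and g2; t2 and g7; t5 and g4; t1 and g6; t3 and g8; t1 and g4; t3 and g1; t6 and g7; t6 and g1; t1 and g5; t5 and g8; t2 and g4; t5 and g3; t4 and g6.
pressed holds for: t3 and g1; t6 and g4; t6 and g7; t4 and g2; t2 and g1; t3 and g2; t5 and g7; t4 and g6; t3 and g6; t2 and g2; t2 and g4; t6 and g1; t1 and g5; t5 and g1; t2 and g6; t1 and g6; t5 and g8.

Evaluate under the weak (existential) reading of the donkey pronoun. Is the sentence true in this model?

"it" takes "a garment" as antecedent — a donkey pronoun bound across the clause boundary.
Weak reading: every tailor t with some cut-garment has at least one cut-garment g such that stitched(t,g) ∧ pressed(t,g).
Per tailor: t1:✓  t2:✓  t3:✓  t4:✓  t5:✓  t6:✓
Every tailor in the restrictor has a witness.

True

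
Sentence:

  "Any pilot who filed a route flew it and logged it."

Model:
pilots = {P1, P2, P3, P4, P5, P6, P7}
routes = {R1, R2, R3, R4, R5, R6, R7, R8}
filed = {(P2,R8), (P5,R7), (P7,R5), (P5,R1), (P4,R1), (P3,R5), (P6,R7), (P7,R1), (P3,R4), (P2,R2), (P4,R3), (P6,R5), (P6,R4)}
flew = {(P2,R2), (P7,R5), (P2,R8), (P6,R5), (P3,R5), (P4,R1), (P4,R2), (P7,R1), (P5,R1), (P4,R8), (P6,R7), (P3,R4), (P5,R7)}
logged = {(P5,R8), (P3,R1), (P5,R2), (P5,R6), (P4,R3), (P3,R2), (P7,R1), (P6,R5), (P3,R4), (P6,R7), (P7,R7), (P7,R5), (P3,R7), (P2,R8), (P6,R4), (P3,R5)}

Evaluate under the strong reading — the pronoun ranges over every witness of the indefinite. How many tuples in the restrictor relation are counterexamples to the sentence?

6

"it" takes "a route" as antecedent — a donkey pronoun bound across the clause boundary.
Strong reading: for every (p,r) with filed(p,r), flew(p,r) ∧ logged(p,r).
Restrictor pairs: (P2,R2) ✗  (P2,R8) ✓  (P3,R4) ✓  (P3,R5) ✓  (P4,R1) ✗  (P4,R3) ✗  (P5,R1) ✗  (P5,R7) ✗  (P6,R4) ✗  (P6,R5) ✓  (P6,R7) ✓  (P7,R1) ✓  (P7,R5) ✓
Counterexamples (restrictor pairs failing the scope): 6.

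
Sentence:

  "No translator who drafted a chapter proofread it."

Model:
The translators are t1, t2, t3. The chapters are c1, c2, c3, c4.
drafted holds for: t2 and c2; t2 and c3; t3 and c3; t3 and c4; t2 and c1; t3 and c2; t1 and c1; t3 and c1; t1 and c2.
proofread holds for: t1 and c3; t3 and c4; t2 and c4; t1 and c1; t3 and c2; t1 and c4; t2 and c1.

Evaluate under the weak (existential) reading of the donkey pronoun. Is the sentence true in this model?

"it" takes "a chapter" as antecedent — a donkey pronoun bound across the clause boundary.
Truth condition: for no (t,c) with drafted(t,c) does proofread(t,c) hold.
Restrictor pairs — does the scope hold? (t1,c1):holds  (t1,c2):fails  (t2,c1):holds  (t2,c2):fails  (t2,c3):fails  (t3,c1):fails  (t3,c2):holds  (t3,c3):fails  (t3,c4):holds
Scope holds for 4 pair(s), so the sentence is false.

False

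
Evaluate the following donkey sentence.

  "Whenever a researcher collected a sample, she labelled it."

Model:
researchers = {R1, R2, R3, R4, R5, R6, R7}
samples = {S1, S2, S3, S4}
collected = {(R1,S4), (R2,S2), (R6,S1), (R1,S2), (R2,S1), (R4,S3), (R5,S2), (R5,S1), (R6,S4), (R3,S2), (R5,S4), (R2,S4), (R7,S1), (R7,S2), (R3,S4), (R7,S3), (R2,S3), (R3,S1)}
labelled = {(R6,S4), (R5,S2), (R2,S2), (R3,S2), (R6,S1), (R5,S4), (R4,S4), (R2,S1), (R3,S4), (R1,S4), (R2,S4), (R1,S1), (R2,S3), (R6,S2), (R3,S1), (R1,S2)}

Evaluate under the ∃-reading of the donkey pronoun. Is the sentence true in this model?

"it" takes "a sample" as antecedent — a donkey pronoun bound across the clause boundary.
Weak reading: every researcher r with some collected-sample has at least one collected-sample s such that labelled(r,s).
Per researcher: R1:✓  R2:✓  R3:✓  R4:✗  R5:✓  R6:✓  R7:✗
R4 has no witness among its collected-samples.

False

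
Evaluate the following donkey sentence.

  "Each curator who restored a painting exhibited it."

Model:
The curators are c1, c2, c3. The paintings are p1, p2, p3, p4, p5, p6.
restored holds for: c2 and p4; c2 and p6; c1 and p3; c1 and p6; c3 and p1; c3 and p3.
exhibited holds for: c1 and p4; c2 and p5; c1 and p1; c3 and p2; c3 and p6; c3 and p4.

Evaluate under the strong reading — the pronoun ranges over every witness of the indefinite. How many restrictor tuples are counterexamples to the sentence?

"it" takes "a painting" as antecedent — a donkey pronoun bound across the clause boundary.
Strong reading: for every (c,p) with restored(c,p), exhibited(c,p).
Restrictor pairs: (c1,p3) ✗  (c1,p6) ✗  (c2,p4) ✗  (c2,p6) ✗  (c3,p1) ✗  (c3,p3) ✗
Counterexamples (restrictor pairs failing the scope): 6.

6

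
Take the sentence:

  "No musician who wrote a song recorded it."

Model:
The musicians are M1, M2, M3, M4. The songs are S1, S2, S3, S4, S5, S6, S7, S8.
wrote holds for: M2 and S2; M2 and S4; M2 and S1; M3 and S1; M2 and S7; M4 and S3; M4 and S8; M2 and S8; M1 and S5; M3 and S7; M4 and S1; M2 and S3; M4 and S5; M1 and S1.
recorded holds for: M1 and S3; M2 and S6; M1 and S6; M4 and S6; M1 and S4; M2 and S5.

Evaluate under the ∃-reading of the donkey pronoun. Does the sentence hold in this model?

True

"it" takes "a song" as antecedent — a donkey pronoun bound across the clause boundary.
Truth condition: for no (m,s) with wrote(m,s) does recorded(m,s) hold.
Restrictor pairs — does the scope hold? (M1,S1):fails  (M1,S5):fails  (M2,S1):fails  (M2,S2):fails  (M2,S3):fails  (M2,S4):fails  (M2,S7):fails  (M2,S8):fails  (M3,S1):fails  (M3,S7):fails  (M4,S1):fails  (M4,S3):fails  (M4,S5):fails  (M4,S8):fails
Scope holds for no restrictor pair, so the sentence is true.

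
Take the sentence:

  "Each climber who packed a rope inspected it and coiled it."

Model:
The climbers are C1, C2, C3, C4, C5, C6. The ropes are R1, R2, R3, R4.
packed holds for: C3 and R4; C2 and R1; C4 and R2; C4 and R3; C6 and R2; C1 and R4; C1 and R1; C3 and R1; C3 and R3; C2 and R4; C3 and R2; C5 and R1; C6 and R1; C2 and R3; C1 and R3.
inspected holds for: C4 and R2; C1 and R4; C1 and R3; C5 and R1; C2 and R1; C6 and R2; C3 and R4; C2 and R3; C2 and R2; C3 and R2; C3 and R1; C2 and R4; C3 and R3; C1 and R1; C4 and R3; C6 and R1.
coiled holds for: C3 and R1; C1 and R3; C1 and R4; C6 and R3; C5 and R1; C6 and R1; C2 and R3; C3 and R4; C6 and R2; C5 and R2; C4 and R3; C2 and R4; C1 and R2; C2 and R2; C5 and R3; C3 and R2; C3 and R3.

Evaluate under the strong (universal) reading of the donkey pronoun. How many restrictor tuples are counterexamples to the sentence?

"it" takes "a rope" as antecedent — a donkey pronoun bound across the clause boundary.
Strong reading: for every (c,r) with packed(c,r), inspected(c,r) ∧ coiled(c,r).
Restrictor pairs: (C1,R1) ✗  (C1,R3) ✓  (C1,R4) ✓  (C2,R1) ✗  (C2,R3) ✓  (C2,R4) ✓  (C3,R1) ✓  (C3,R2) ✓  (C3,R3) ✓  (C3,R4) ✓  (C4,R2) ✗  (C4,R3) ✓  (C5,R1) ✓  (C6,R1) ✓  (C6,R2) ✓
Counterexamples (restrictor pairs failing the scope): 3.

3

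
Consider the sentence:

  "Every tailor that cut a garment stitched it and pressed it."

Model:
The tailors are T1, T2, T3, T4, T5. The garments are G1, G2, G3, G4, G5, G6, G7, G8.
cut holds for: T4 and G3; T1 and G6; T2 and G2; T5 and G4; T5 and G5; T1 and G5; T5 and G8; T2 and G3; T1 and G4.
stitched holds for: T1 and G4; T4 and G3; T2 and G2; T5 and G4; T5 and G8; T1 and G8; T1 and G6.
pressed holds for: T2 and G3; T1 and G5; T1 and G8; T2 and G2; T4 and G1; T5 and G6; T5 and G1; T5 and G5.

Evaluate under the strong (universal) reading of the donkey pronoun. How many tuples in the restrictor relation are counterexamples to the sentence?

8

"it" takes "a garment" as antecedent — a donkey pronoun bound across the clause boundary.
Strong reading: for every (t,g) with cut(t,g), stitched(t,g) ∧ pressed(t,g).
Restrictor pairs: (T1,G4) ✗  (T1,G5) ✗  (T1,G6) ✗  (T2,G2) ✓  (T2,G3) ✗  (T4,G3) ✗  (T5,G4) ✗  (T5,G5) ✗  (T5,G8) ✗
Counterexamples (restrictor pairs failing the scope): 8.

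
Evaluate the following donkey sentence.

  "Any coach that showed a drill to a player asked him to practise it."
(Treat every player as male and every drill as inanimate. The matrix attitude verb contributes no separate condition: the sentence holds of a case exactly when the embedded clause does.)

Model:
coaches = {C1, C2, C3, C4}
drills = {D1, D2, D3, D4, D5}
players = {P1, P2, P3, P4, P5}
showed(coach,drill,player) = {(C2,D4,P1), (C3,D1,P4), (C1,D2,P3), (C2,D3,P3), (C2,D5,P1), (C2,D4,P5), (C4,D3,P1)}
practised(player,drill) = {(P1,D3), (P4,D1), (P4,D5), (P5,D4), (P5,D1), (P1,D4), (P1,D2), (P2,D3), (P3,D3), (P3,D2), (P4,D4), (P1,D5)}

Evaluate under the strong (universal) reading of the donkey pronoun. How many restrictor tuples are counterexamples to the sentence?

0

"him" takes "a player" as antecedent and "it" takes "a drill"; both are donkey pronouns co-varying with the restrictor.
Strong reading: for every (c,d,p) with showed(c,d,p), practised(p,d).
Restrictor triples: (C1,D2,P3)→practised(P3,D2) ✓  (C2,D3,P3)→practised(P3,D3) ✓  (C2,D4,P1)→practised(P1,D4) ✓  (C2,D4,P5)→practised(P5,D4) ✓  (C2,D5,P1)→practised(P1,D5) ✓  (C3,D1,P4)→practised(P4,D1) ✓  (C4,D3,P1)→practised(P1,D3) ✓
Counterexamples (restrictor triples failing the scope): 0.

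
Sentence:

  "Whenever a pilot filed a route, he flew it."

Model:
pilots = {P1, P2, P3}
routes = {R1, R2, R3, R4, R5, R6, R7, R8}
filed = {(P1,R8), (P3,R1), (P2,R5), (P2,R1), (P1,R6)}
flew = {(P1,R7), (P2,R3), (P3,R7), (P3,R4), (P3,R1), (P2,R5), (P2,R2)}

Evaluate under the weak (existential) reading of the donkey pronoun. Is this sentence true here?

False

"it" takes "a route" as antecedent — a donkey pronoun bound across the clause boundary.
Weak reading: every pilot p with some filed-route has at least one filed-route r such that flew(p,r).
Per pilot: P1:✗  P2:✓  P3:✓
P1 has no witness among its filed-routes.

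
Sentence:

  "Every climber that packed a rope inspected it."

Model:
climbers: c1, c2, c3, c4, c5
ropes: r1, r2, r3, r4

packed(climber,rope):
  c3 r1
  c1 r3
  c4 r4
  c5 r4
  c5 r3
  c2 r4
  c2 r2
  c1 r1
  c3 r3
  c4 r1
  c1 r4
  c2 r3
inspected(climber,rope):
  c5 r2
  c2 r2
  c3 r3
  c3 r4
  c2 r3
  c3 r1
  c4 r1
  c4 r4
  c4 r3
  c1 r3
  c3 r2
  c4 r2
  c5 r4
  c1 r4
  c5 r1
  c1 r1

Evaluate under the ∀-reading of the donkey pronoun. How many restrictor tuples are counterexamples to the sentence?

2

"it" takes "a rope" as antecedent — a donkey pronoun bound across the clause boundary.
Strong reading: for every (c,r) with packed(c,r), inspected(c,r).
Restrictor pairs: (c1,r1) ✓  (c1,r3) ✓  (c1,r4) ✓  (c2,r2) ✓  (c2,r3) ✓  (c2,r4) ✗  (c3,r1) ✓  (c3,r3) ✓  (c4,r1) ✓  (c4,r4) ✓  (c5,r3) ✗  (c5,r4) ✓
Counterexamples (restrictor pairs failing the scope): 2.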